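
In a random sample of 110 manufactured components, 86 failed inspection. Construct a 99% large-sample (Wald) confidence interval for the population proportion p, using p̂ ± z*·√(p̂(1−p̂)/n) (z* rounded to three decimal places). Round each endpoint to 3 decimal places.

Sample proportion p̂ = 86/110 = 0.78182.
Standard error of p̂: √(0.170579/110) = √0.001550714 = 0.039379.
For 99% confidence, z* = 2.576.
Margin of error: 2.576 × 0.039379 = 0.10144.
Interval: 0.78182 ± 0.10144 → (0.680, 0.883).

(0.680, 0.883)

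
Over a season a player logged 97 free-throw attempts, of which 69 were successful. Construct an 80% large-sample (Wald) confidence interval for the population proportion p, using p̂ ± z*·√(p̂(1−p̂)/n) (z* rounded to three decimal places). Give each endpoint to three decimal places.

The sample proportion is 69/97 = 0.71134.
SE = √(p̂(1−p̂)/n) = √(0.205335/97) = 0.046009.
For 80% confidence, z* = 1.282.
Margin of error: 1.282 × 0.046009 = 0.05898.
So the interval runs from 0.652 to 0.770.

(0.652, 0.770)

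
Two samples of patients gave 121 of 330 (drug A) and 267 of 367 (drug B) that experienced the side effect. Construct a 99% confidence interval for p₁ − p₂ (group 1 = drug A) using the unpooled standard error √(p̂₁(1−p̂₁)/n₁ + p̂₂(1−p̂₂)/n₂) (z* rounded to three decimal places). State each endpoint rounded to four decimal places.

p̂₁ = 121/330 = 0.36667, p̂₂ = 267/367 = 0.72752; p̂₁ − p̂₂ = -0.36085.
Unpooled SE = √(p̂₁(1−p̂₁)/n₁ + p̂₂(1−p̂₂)/n₂) = √(0.000703704 + 0.000540148) = 0.035268.
The 99% critical value is z* = 2.576. Margin = 2.576·0.035268 = 0.09085.
CI: -0.36085 ± 0.09085 = (-0.4517, -0.2700).

(-0.4517, -0.2700)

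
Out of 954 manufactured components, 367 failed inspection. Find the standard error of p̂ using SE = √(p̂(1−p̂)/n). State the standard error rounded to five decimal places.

The sample proportion is 367/954 = 0.38470.
p̂(1−p̂) = 0.38470·0.61530 = 0.236706.
Dividing by n and taking the root: √0.000248119 = 0.01575.

SE = 0.01575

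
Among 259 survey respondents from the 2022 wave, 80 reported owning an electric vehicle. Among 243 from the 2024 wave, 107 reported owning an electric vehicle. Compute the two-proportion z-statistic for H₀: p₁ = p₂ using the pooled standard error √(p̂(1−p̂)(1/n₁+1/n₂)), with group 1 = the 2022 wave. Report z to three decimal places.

Sample proportions: p̂₁ = 80/259 = 0.30888 and p̂₂ = 107/243 = 0.44033.
Pooled p̂ = (80+107)/(259+243) = 187/502 = 0.37251.
Pooled SE = √[0.2337463·0.00797623] ≈ 0.043179.
z = (p̂₁ − p̂₂)/SE = (0.30888 − 0.44033)/0.043179 = -0.13145/0.043179 = -3.044.

z = -3.044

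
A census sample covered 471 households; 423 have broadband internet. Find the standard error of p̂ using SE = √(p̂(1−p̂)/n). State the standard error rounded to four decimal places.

Sample proportion p̂ = 423/471 = 0.89809.
p̂(1−p̂) = 0.091524.
Dividing by n and taking the root: √0.000194318 = 0.0139.

SE = 0.0139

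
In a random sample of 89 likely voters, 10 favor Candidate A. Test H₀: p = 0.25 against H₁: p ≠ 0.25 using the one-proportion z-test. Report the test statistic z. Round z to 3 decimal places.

With x = 10 successes in n = 89, p̂ = 0.11236.
Null standard error: √(0.25·0.75/89) = √0.002106742 = 0.045899.
Test statistic: z = -0.13764/0.045899 = -2.999.

z = -2.999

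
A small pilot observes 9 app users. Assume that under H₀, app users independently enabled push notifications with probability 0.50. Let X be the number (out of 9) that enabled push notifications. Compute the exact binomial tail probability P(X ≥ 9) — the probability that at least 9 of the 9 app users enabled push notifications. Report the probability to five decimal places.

P = 0.00195

X ~ Binomial(n=9, p=0.50).
P(X ≥ 9) = C(9,9)·0.50^9·0.50^0.
= 0.001953 = 0.00195.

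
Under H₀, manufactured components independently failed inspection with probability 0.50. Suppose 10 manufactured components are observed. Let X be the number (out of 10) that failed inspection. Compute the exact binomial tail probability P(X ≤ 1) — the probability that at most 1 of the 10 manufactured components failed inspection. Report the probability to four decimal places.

X is binomial with n = 10 and p = 0.50.
P(X ≤ 1) = C(10,0)·0.50^0·0.50^10 + C(10,1)·0.50^1·0.50^9.
= 0.000977 + 0.009766 = 0.0107.

P = 0.0107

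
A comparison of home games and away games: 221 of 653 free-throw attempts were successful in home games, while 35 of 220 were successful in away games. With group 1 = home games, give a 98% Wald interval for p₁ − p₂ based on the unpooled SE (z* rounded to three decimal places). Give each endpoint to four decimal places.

(0.1076, 0.2511)

p̂₁ = 221/653 = 0.33844, p̂₂ = 35/220 = 0.15909; p̂₁ − p̂₂ = 0.17935.
SE = √(0.000342876 + 0.000608095) = √0.000950971 = 0.030838.
z* = 2.326 at the 98% level. Margin of error = 0.07173.
CI: 0.17935 ± 0.07173 = (0.1076, 0.2511).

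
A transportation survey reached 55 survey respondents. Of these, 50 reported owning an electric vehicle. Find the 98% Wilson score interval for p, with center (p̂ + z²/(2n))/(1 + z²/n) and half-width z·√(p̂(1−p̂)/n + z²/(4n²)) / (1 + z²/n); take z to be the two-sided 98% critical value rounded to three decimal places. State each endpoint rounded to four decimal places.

(0.7789, 0.9660)

p̂ = 50/55 = 0.90909; z = 2.326, so z² = 5.410276.
Denominator 1 + z²/n = 1 + 5.410276/55 = 1.098369.
Center = (0.90909 + 0.049184)/1.098369 = 0.87245.
Radicand: p̂(1−p̂)/n + z²/(4n²) = 0.001502630 + 0.000447130 = 0.001949760.
Half-width = z·√(radicand)/denom = 2.326·0.044156/1.098369 = 0.09351.
So the interval runs from 0.7789 to 0.9660.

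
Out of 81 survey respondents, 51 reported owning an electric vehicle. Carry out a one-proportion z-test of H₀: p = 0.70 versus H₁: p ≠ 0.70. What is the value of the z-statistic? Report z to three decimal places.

With x = 51 successes in n = 81, p̂ = 0.62963.
Under H₀, SE = √(p₀(1−p₀)/n) = √(0.70·0.30/81) = √0.002592593 = 0.050918.
z = (p̂ − p₀)/SE = (0.62963 − 0.70)/0.050918 = -1.382.

z = -1.382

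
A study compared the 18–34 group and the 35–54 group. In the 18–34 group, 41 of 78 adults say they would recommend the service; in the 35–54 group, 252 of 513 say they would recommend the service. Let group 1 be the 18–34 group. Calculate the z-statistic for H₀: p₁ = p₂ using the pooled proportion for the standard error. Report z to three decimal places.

z = 0.566

Sample proportions: p̂₁ = 41/78 = 0.52564 and p̂₂ = 252/513 = 0.49123.
Pooled p̂ = (41+252)/(78+513) = 293/591 = 0.49577.
SE = √[p̂(1−p̂)(1/n₁+1/n₂)] = √[0.49577·0.50423·(1/78+1/513)] ≈ 0.060763.
z = (p̂₁ − p̂₂)/SE = (0.52564 − 0.49123)/0.060763 = 0.03441/0.060763 = 0.566.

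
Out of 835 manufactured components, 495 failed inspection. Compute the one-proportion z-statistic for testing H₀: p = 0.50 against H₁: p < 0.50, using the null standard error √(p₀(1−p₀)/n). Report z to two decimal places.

p̂ = 495/835 = 0.59281.
SE₀ = √(0.50·0.50/835) = 0.017303.
z = (p̂ − p₀)/SE = (0.59281 − 0.50)/0.017303 = 5.36.

z = 5.36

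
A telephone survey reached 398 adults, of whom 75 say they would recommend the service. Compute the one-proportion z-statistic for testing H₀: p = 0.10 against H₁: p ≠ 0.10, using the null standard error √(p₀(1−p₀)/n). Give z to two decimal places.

z = 5.88

With x = 75 successes in n = 398, p̂ = 0.18844.
SE₀ = √(0.10·0.90/398) = 0.015038.
Test statistic: z = 0.08844/0.015038 = 5.88.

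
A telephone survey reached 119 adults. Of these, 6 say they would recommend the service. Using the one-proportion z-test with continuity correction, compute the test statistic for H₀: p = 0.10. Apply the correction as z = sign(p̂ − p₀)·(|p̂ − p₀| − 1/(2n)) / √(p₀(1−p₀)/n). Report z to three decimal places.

z = -1.650

p̂ = 6/119 = 0.05042. p̂ − p₀ = -0.049580.
Continuity correction 1/(2n) = 1/238 = 0.004202.
Corrected numerator: |-0.049580| − 0.004202 = 0.045378.
Null standard error: √(0.10·0.90/119) = √0.000756303 = 0.027501.
z = (−)0.045378/0.027501 = -1.650.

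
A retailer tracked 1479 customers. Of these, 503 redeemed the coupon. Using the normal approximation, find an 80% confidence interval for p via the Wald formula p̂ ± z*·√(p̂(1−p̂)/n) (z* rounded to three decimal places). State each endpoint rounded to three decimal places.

p̂ = 503/1479 = 0.34009.
SE(p̂) = √(0.34009·0.65991/1479) = 0.012318.
z* = 1.282 at the 80% level.
Margin of error: 1.282 × 0.012318 = 0.01579.
So the interval runs from 0.324 to 0.356.

(0.324, 0.356)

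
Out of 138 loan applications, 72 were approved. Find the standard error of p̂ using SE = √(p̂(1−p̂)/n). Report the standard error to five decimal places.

With x = 72 successes in n = 138, p̂ = 0.52174.
p̂(1−p̂) = 0.52174·0.47826 = 0.249527.
Dividing by n and taking the root: √0.001808167 = 0.04252.

SE = 0.04252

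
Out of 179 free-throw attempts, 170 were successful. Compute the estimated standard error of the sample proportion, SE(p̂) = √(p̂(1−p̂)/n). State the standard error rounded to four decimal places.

With x = 170 successes in n = 179, p̂ = 0.94972.
p̂(1−p̂) = 0.94972·0.05028 = 0.047752.
SE = √(0.047752/179) = √0.000266771 = 0.0163.

SE = 0.0163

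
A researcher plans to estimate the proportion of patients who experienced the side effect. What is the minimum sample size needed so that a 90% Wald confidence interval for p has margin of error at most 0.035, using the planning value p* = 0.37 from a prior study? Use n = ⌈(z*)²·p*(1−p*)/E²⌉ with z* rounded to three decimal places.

z* = 1.645 at the 90% level.
p*(1−p*) = 0.37·0.63 = 0.2331.
Required n before rounding: 2.706025 × 0.2331 / 0.035² = 514.918.
Rounding up, n = 515.

n = 515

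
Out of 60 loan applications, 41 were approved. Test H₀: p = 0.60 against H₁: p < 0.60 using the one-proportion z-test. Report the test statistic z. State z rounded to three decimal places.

z = 1.318

Sample proportion p̂ = 41/60 = 0.68333.
SE₀ = √(0.60·0.40/60) = 0.063246.
Test statistic: z = 0.08333/0.063246 = 1.318.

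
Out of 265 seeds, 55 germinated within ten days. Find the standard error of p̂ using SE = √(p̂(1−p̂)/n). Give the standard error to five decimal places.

Sample proportion p̂ = 55/265 = 0.20755.
p̂(1−p̂) = 0.20755·0.79245 = 0.164473.
SE = √(0.164473/265) = √0.000620653 = 0.02491.

SE = 0.02491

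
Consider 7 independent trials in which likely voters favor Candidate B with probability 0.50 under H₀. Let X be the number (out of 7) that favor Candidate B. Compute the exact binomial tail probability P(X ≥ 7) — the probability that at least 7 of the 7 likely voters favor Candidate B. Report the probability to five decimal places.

X is binomial with n = 7 and p = 0.50.
P(X ≥ 7) = C(7,7)·0.50^7·0.50^0.
= 0.007812 = 0.00781.

P = 0.00781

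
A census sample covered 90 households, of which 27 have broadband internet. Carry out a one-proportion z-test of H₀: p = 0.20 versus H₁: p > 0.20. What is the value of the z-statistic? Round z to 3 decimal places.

The sample proportion is 27/90 = 0.30000.
SE₀ = √(0.20·0.80/90) = 0.042164.
Test statistic: z = 0.10000/0.042164 = 2.372.

z = 2.372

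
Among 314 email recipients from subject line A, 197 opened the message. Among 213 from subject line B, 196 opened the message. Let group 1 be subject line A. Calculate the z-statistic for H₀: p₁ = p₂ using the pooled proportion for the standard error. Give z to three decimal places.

z = -7.575

p̂₁ = 197/314 = 0.62739, p̂₂ = 196/213 = 0.92019.
Pooling: p̂ = 393/527 = 0.74573.
SE = √[p̂(1−p̂)(1/n₁+1/n₂)] = √[0.74573·0.25427·(1/314+1/213)] ≈ 0.038653.
z = (p̂₁ − p̂₂)/SE = (0.62739 − 0.92019)/0.038653 = -0.29280/0.038653 = -7.575.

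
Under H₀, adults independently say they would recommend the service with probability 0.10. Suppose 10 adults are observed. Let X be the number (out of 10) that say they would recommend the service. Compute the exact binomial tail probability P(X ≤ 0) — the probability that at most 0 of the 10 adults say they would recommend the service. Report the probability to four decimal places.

P = 0.3487

X is binomial with n = 10 and p = 0.10.
P(X ≤ 0) = C(10,0)·0.10^0·0.90^10.
= 0.348678 = 0.3487.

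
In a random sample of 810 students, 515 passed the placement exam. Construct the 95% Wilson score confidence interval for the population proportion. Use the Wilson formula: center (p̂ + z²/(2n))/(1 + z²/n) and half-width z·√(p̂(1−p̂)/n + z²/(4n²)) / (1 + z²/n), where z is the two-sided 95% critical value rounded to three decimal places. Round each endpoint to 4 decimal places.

(0.6021, 0.6682)

Here p̂ = 515/810 = 0.63580 and z = 1.960 (z² = 3.841600).
1 + z²/n = 1.004743.
Center = (0.63580 + 0.002371)/1.004743 = 0.63516.
Radicand: p̂(1−p̂)/n + z²/(4n²) = 0.000285874 + 0.000001464 = 0.000287338.
Half-width = z·√(radicand)/denom = 1.960·0.016951/1.004743 = 0.03307.
Interval: 0.63516 ± 0.03307 → (0.6021, 0.6682).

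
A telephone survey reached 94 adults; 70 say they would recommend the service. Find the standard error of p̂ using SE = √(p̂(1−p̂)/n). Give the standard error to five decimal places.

Sample proportion p̂ = 70/94 = 0.74468.
p̂(1−p̂) = 0.190132.
SE = √(0.190132/94) = √0.002022681 = 0.04497.

SE = 0.04497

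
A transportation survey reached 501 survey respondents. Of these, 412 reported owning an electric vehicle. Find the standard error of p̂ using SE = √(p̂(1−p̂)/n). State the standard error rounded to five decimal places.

The sample proportion is 412/501 = 0.82236.
p̂(1−p̂) = 0.146084.
SE = √(0.146084/501) = 0.01708.

SE = 0.01708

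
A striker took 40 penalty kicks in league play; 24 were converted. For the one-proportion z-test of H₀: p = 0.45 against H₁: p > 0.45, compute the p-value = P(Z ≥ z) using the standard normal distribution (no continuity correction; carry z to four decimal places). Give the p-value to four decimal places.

p-value = 0.0283

p̂ = 24/40 = 0.60000.
SE₀ = √(0.45·0.55/40) = 0.078661.
Test statistic (full precision, shown to 4 dp): z = (24/40 − 0.45)/SE₀ ≈ 1.9069.
From the standard normal, P(Z ≥ z) = 0.0283.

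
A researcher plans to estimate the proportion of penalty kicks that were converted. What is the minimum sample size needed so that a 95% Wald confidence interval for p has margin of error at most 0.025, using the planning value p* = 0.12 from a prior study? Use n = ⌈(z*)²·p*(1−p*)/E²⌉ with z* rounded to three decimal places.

n = 650

z* = 1.960 at the 95% level.
p*(1−p*) = 0.12·0.88 = 0.1056.
Required n before rounding: 3.841600 × 0.1056 / 0.025² = 649.077.
⌈649.077⌉ = 650.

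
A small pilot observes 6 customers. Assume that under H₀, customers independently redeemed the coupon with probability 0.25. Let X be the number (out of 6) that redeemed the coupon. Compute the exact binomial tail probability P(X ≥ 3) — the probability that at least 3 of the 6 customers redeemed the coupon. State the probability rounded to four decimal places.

P = 0.1694

X ~ Binomial(n=6, p=0.25).
P(X ≥ 3) = C(6,3)·0.25^3·0.75^3 + C(6,4)·0.25^4·0.75^2 + C(6,5)·0.25^5·0.75^1 + C(6,6)·0.25^6·0.75^0.
= 0.131836 + 0.032959 + 0.004395 + 0.000244 = 0.1694.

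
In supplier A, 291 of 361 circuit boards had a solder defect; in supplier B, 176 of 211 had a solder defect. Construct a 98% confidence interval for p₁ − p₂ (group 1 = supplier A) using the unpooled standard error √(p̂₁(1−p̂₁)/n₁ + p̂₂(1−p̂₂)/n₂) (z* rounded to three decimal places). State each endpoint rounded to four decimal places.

(-0.1048, 0.0487)

p̂₁ = 0.80609, p̂₂ = 0.83412, so the observed difference is -0.02803.
Unpooled SE = √(p̂₁(1−p̂₁)/n₁ + p̂₂(1−p̂₂)/n₂) = √(0.000432982 + 0.000655743) = 0.032996.
The 98% critical value is z* = 2.326. Margin of error = 0.07675.
Interval: -0.02803 ± 0.07675 → (-0.1048, 0.0487).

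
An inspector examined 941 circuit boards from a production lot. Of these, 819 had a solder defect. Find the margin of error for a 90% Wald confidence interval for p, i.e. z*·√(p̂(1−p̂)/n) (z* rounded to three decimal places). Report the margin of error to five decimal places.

ME = 0.01801

p̂ = 819/941 = 0.87035.
SE = √(p̂(1−p̂)/n) = √(0.112840/941) = 0.010951.
For 90% confidence, z* = 1.645.
Margin of error = z*·SE = 1.645 × 0.010951 = 0.01801.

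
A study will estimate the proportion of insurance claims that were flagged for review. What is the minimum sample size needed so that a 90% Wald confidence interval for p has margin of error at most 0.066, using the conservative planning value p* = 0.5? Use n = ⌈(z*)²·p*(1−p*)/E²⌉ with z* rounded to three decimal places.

n = 156

The 90% critical value is z* = 1.645.
p*(1−p*) = 0.50·0.50 = 0.2500.
Required n before rounding: 2.706025 × 0.2500 / 0.066² = 155.304.
⌈155.304⌉ = 156.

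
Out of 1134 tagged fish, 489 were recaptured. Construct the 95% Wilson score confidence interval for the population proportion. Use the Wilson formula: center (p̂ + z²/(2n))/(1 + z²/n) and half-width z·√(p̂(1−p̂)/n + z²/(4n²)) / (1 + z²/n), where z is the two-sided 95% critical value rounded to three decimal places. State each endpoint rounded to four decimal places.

p̂ = 489/1134 = 0.43122; z = 1.960, so z² = 3.841600.
1 + z²/n = 1.003388.
Center = (0.43122 + 0.001694)/1.003388 = 0.43145.
Radicand: p̂(1−p̂)/n + z²/(4n²) = 0.000216286 + 0.000000747 = 0.000217033.
Half-width = z·√(radicand)/denom = 1.960·0.014732/1.003388 = 0.02878.
So the interval runs from 0.4027 to 0.4602.

(0.4027, 0.4602)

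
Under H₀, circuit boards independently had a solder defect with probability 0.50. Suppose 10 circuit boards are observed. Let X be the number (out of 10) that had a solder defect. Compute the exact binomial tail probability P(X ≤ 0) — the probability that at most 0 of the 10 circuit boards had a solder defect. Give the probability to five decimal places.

X ~ Binomial(n=10, p=0.50).
P(X ≤ 0) = C(10,0)·0.50^0·0.50^10.
= 0.000977 = 0.00098.

P = 0.00098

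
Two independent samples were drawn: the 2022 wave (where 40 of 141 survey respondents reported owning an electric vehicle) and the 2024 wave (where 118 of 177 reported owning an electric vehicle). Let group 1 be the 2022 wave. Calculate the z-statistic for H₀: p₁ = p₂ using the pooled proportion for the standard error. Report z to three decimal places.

p̂₁ = 40/141 = 0.28369, p̂₂ = 118/177 = 0.66667.
Pooled p̂ = (40+118)/(141+177) = 158/318 = 0.49686.
Pooled SE = √[0.2499901·0.01274192] ≈ 0.056439.
z = -0.38298/0.056439 = -6.786.

z = -6.786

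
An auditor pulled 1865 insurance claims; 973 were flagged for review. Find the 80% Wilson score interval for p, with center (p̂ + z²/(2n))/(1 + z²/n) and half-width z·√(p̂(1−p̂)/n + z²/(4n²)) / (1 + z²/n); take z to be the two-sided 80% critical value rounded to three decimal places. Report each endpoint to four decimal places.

(0.5069, 0.5365)

p̂ = 973/1865 = 0.52172; z = 1.282, so z² = 1.643524.
1 + z²/n = 1.000881.
Center = (0.52172 + 0.000441)/1.000881 = 0.52170.
Radicand: p̂(1−p̂)/n + z²/(4n²) = 0.000133795 + 0.000000118 = 0.000133913.
Half-width = z·√(radicand)/denom = 1.282·0.011572/1.000881 = 0.01482.
CI: 0.52170 ± 0.01482 = (0.5069, 0.5365).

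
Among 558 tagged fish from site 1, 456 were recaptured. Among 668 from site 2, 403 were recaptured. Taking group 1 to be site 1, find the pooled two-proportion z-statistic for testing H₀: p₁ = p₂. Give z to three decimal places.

z = 8.144

p̂₁ = 456/558 = 0.81720, p̂₂ = 403/668 = 0.60329.
Pooling: p̂ = 859/1226 = 0.70065.
Pooled SE = √[0.2097386·0.00328912] ≈ 0.026265.
z = (p̂₁ − p̂₂)/SE = (0.81720 − 0.60329)/0.026265 = 0.21391/0.026265 = 8.144.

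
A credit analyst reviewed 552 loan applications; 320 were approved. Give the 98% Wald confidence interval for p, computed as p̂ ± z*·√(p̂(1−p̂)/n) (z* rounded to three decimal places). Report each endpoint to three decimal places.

(0.531, 0.629)

p̂ = 320/552 = 0.57971.
SE(p̂) = √(0.57971·0.42029/552) = 0.021009.
The 98% critical value is z* = 2.326.
Margin = 2.326·0.021009 = 0.04887.
CI: 0.57971 ± 0.04887 = (0.531, 0.629).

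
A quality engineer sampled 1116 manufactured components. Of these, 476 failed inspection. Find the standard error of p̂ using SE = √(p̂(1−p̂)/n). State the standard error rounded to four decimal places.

With x = 476 successes in n = 1116, p̂ = 0.42652.
p̂(1−p̂) = 0.42652·0.57348 = 0.244601.
Dividing by n and taking the root: √0.000219177 = 0.0148.

SE = 0.0148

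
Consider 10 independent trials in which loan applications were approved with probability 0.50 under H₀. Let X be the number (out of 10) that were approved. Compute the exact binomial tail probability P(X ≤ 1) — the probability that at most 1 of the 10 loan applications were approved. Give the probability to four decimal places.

P = 0.0107

X is binomial with n = 10 and p = 0.50.
P(X ≤ 1) = C(10,0)·0.50^0·0.50^10 + C(10,1)·0.50^1·0.50^9.
= 0.000977 + 0.009766 = 0.0107.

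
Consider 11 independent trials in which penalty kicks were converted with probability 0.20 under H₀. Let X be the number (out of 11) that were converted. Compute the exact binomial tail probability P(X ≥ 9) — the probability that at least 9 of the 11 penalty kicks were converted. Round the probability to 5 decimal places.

X ~ Binomial(n=11, p=0.20).
P(X ≥ 9) = C(11,9)·0.20^9·0.80^2 + C(11,10)·0.20^10·0.80^1 + C(11,11)·0.20^11·0.80^0.
= 0.000018 + 0.000001 + 0.000000 = 0.00002.

P = 0.00002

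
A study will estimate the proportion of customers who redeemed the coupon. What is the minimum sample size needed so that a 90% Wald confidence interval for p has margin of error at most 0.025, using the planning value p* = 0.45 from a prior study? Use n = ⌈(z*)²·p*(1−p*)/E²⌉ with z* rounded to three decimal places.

n = 1072

The 90% critical value is z* = 1.645.
p*(1−p*) = 0.45·0.55 = 0.2475.
(z*)²·p*(1−p*)/E² = 2.706025·0.2475/0.000625 = 1071.586.
⌈1071.586⌉ = 1072.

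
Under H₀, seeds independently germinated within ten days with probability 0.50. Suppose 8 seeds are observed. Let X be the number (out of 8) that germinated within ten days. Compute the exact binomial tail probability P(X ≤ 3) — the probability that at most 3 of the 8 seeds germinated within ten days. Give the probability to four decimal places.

X is binomial with n = 8 and p = 0.50.
P(X ≤ 3) = C(8,0)·0.50^0·0.50^8 + C(8,1)·0.50^1·0.50^7 + C(8,2)·0.50^2·0.50^6 + C(8,3)·0.50^3·0.50^5.
= 0.003906 + 0.031250 + 0.109375 + 0.218750 = 0.3633.

P = 0.3633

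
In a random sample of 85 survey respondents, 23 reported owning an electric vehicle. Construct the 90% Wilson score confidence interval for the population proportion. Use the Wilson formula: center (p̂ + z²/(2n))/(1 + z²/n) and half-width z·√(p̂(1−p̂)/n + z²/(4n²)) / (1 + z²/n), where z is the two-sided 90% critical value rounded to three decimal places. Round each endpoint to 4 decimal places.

Here p̂ = 23/85 = 0.27059 and z = 1.645 (z² = 2.706025).
1 + z²/n = 1.031836.
Center = (0.27059 + 0.015918)/1.031836 = 0.27767.
Radicand: p̂(1−p̂)/n + z²/(4n²) = 0.002322003 + 0.000093634 = 0.002415637.
Half-width = 1.645·√0.002415637/1.031836 = 0.07836.
Interval: 0.27767 ± 0.07836 → (0.1993, 0.3560).

(0.1993, 0.3560)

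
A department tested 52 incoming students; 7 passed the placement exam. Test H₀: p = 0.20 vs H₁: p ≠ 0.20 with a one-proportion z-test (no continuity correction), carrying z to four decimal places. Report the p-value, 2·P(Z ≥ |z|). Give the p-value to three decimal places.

With x = 7 successes in n = 52, p̂ = 0.13462.
Under H₀, SE = √(p₀(1−p₀)/n) = √(0.20·0.80/52) = √0.003076923 = 0.055470.
Test statistic (full precision, shown to 4 dp): z = (7/52 − 0.20)/SE₀ ≈ -1.1787.
From the standard normal, 2·P(Z ≥ |z|) = 0.239.

p-value = 0.239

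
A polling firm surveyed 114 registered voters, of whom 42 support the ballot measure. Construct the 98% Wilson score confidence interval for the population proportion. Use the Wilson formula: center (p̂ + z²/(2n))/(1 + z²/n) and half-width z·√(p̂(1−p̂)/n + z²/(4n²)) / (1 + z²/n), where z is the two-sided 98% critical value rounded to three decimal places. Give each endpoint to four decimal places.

p̂ = 42/114 = 0.36842; z = 2.326, so z² = 5.410276.
Denominator 1 + z²/n = 1 + 5.410276/114 = 1.047459.
Center = (0.36842 + 0.023729)/1.047459 = 0.37438.
Radicand: p̂(1−p̂)/n + z²/(4n²) = 0.002041114 + 0.000104076 = 0.002145190.
Half-width = 2.326·√0.002145190/1.047459 = 0.10285.
So the interval runs from 0.2715 to 0.4772.

(0.2715, 0.4772)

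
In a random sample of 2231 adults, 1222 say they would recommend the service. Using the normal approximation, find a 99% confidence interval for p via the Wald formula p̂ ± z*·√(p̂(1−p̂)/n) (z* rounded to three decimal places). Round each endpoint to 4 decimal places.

Sample proportion p̂ = 1222/2231 = 0.54774.
Standard error of p̂: √(0.247721/2231) = √0.000111036 = 0.010537.
For 99% confidence, z* = 2.576.
Margin = 2.576·0.010537 = 0.02714.
So the interval runs from 0.5206 to 0.5749.

(0.5206, 0.5749)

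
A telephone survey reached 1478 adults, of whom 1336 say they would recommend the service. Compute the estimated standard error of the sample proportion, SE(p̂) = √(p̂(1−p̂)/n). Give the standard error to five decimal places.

SE = 0.00767

The sample proportion is 1336/1478 = 0.90392.
p̂(1−p̂) = 0.086849.
Dividing by n and taking the root: √0.000058761 = 0.00767.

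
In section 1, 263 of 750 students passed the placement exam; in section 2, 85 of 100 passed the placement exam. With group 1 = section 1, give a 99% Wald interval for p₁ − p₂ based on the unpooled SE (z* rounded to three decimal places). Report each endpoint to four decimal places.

p̂₁ = 263/750 = 0.35067, p̂₂ = 85/100 = 0.85000; p̂₁ − p̂₂ = -0.49933.
SE = √(0.000303599 + 0.001275000) = √0.001578599 = 0.039732.
The 99% critical value is z* = 2.576. Margin = 2.576·0.039732 = 0.10235.
CI: -0.49933 ± 0.10235 = (-0.6017, -0.3970).

(-0.6017, -0.3970)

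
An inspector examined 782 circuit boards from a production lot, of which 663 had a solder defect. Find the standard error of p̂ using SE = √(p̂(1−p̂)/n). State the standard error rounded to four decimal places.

SE = 0.0128

p̂ = 663/782 = 0.84783.
p̂(1−p̂) = 0.129014.
SE = √(0.129014/782) = √0.000164980 = 0.0128.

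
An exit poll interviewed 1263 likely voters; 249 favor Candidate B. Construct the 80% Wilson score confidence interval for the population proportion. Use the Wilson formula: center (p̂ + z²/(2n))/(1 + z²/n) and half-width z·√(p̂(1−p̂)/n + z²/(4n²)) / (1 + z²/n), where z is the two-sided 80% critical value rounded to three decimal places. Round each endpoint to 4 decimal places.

Here p̂ = 249/1263 = 0.19715 and z = 1.282 (z² = 1.643524).
1 + z²/n = 1.001301.
Adjusted center: (0.19715 + z²/(2n))/1.001301 = 0.19754.
Radicand: p̂(1−p̂)/n + z²/(4n²) = 0.000125322 + 0.000000258 = 0.000125580.
Half-width = z·√(radicand)/denom = 1.282·0.011206/1.001301 = 0.01435.
CI: 0.19754 ± 0.01435 = (0.1832, 0.2119).

(0.1832, 0.2119)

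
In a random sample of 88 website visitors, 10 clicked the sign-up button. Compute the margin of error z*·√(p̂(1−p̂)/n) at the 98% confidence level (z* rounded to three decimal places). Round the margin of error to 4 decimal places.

ME = 0.0787

With x = 10 successes in n = 88, p̂ = 0.11364.
SE = √(p̂(1−p̂)/n) = √(0.100723/88) = 0.033832.
The 98% critical value is z* = 2.326.
Margin of error = z*·SE = 2.326 × 0.033832 = 0.0787.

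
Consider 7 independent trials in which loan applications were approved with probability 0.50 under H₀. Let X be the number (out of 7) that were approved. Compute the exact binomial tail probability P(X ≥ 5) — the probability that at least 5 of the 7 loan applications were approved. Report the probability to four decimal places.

X ~ Binomial(n=7, p=0.50).
P(X ≥ 5) = C(7,5)·0.50^5·0.50^2 + C(7,6)·0.50^6·0.50^1 + C(7,7)·0.50^7·0.50^0.
= 0.164062 + 0.054688 + 0.007812 = 0.2266.

P = 0.2266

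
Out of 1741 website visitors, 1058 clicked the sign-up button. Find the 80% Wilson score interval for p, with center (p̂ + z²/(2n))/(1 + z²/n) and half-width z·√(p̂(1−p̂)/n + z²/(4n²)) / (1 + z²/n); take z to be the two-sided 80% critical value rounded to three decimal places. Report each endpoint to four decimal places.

p̂ = 1058/1741 = 0.60770; z = 1.282, so z² = 1.643524.
Denominator 1 + z²/n = 1 + 1.643524/1741 = 1.000944.
Center = (0.60770 + 0.000472)/1.000944 = 0.60760.
Radicand: p̂(1−p̂)/n + z²/(4n²) = 0.000136934 + 0.000000136 = 0.000137070.
Half-width = 1.282·√0.000137070/1.000944 = 0.01500.
So the interval runs from 0.5926 to 0.6226.

(0.5926, 0.6226)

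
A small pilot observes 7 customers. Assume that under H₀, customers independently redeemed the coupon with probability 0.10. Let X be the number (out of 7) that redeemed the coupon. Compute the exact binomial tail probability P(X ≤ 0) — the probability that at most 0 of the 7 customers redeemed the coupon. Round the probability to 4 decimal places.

P = 0.4783

X ~ Binomial(n=7, p=0.10).
P(X ≤ 0) = C(7,0)·0.10^0·0.90^7.
= 0.478297 = 0.4783.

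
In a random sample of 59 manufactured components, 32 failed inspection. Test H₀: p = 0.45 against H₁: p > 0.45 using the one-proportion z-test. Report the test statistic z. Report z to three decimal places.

The sample proportion is 32/59 = 0.54237.
Under H₀, SE = √(p₀(1−p₀)/n) = √(0.45·0.55/59) = √0.004194915 = 0.064768.
z = (0.54237 − 0.45)/0.064768 = 0.09237/0.064768 = 1.426.

z = 1.426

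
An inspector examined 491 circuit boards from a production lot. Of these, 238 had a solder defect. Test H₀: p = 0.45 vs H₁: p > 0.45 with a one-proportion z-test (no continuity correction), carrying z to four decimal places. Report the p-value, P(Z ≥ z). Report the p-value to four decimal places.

p-value = 0.0610

Sample proportion p̂ = 238/491 = 0.48473.
SE₀ = √(0.45·0.55/491) = 0.022452.
z = (p̂ − p₀)/SE = (238/491 − 0.45)/0.022452 ≈ 1.5467.
From the standard normal, P(Z ≥ z) = 0.0610.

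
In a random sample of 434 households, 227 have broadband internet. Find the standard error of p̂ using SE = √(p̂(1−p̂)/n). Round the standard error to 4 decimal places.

p̂ = 227/434 = 0.52304.
p̂(1−p̂) = 0.52304·0.47696 = 0.249469.
SE = √(0.249469/434) = √0.000574813 = 0.0240.

SE = 0.0240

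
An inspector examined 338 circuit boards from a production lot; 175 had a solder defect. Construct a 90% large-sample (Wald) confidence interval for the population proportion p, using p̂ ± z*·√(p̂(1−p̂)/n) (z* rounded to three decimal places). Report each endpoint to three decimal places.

(0.473, 0.562)

p̂ = 175/338 = 0.51775.
Standard error of p̂: √(0.249685/338) = √0.000738713 = 0.027179.
z* = 1.645 at the 90% level.
Margin of error: 1.645 × 0.027179 = 0.04471.
So the interval runs from 0.473 to 0.562.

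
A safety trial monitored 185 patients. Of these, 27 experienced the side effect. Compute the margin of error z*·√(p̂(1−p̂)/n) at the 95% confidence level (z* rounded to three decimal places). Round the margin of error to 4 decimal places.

The sample proportion is 27/185 = 0.14595.
Standard error of p̂: √(0.124646/185) = √0.000673761 = 0.025957.
For 95% confidence, z* = 1.960.
So ME = 0.0509.

ME = 0.0509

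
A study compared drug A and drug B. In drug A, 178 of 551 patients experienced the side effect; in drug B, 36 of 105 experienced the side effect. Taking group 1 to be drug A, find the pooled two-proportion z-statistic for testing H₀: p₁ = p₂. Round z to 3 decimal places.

z = -0.397

p̂₁ = 178/551 = 0.32305, p̂₂ = 36/105 = 0.34286.
Pooled p̂ = (178+36)/(551+105) = 214/656 = 0.32622.
Pooled SE = √[0.2198003·0.01133869] ≈ 0.049922.
z = -0.01981/0.049922 = -0.397.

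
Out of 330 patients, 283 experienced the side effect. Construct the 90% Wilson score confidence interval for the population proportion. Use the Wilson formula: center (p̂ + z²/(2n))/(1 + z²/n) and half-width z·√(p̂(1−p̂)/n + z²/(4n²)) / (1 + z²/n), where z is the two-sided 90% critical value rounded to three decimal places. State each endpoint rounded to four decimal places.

(0.8230, 0.8863)

p̂ = 283/330 = 0.85758; z = 1.645, so z² = 2.706025.
1 + z²/n = 1.008200.
Adjusted center: (0.85758 + z²/(2n))/1.008200 = 0.85467.
Radicand: p̂(1−p̂)/n + z²/(4n²) = 0.000370120 + 0.000006212 = 0.000376332.
Half-width = z·√(radicand)/denom = 1.645·0.019399/1.008200 = 0.03165.
So the interval runs from 0.8230 to 0.8863.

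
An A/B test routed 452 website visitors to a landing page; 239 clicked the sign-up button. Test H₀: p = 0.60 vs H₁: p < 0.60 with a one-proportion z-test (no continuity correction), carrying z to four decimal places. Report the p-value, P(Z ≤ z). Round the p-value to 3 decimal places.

p-value = 0.001

The sample proportion is 239/452 = 0.52876.
Under H₀, SE = √(p₀(1−p₀)/n) = √(0.60·0.40/452) = √0.000530973 = 0.023043.
Test statistic (full precision, shown to 4 dp): z = (239/452 − 0.60)/SE₀ ≈ -3.0916.
From the standard normal, P(Z ≤ z) = 0.001.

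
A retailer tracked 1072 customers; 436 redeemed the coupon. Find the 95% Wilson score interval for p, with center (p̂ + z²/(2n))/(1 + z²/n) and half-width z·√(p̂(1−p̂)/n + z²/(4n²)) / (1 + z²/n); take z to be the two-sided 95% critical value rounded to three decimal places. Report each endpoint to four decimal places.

p̂ = 436/1072 = 0.40672; z = 1.960, so z² = 3.841600.
Denominator 1 + z²/n = 1 + 3.841600/1072 = 1.003584.
Adjusted center: (0.40672 + z²/(2n))/1.003584 = 0.40705.
Radicand: p̂(1−p̂)/n + z²/(4n²) = 0.000225092 + 0.000000836 = 0.000225928.
Half-width = 1.960·√0.000225928/1.003584 = 0.02936.
So the interval runs from 0.3777 to 0.4364.

(0.3777, 0.4364)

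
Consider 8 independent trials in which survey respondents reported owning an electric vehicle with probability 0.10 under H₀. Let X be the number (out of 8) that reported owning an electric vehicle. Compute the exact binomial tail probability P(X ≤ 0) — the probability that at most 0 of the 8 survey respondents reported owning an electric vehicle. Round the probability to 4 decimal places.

X is binomial with n = 8 and p = 0.10.
P(X ≤ 0) = C(8,0)·0.10^0·0.90^8.
= 0.430467 = 0.4305.

P = 0.4305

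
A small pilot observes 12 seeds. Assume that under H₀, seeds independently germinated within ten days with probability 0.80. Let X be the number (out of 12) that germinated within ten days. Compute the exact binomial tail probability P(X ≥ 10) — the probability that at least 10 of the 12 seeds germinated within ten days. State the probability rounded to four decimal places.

P = 0.5583

X ~ Binomial(n=12, p=0.80).
P(X ≥ 10) = C(12,10)·0.80^10·0.20^2 + C(12,11)·0.80^11·0.20^1 + C(12,12)·0.80^12·0.20^0.
= 0.283468 + 0.206158 + 0.068719 = 0.5583.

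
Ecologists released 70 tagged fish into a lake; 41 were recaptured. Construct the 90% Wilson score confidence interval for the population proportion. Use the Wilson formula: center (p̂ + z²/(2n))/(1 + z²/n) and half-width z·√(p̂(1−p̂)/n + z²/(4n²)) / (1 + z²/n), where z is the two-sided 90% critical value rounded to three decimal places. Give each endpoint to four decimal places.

Here p̂ = 41/70 = 0.58571 and z = 1.645 (z² = 2.706025).
1 + z²/n = 1.038658.
Center = (0.58571 + 0.019329)/1.038658 = 0.58252.
Radicand: p̂(1−p̂)/n + z²/(4n²) = 0.003466472 + 0.000138063 = 0.003604535.
Half-width = 1.645·√0.003604535/1.038658 = 0.09509.
CI: 0.58252 ± 0.09509 = (0.4874, 0.6776).

(0.4874, 0.6776)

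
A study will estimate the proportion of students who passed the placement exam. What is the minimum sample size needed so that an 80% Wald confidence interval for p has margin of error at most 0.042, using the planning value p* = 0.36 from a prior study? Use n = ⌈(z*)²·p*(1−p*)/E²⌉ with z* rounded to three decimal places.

n = 215

z* = 1.282 at the 80% level.
p*(1−p*) = 0.2304.
Required n before rounding: 1.643524 × 0.2304 / 0.042² = 214.664.
⌈214.664⌉ = 215.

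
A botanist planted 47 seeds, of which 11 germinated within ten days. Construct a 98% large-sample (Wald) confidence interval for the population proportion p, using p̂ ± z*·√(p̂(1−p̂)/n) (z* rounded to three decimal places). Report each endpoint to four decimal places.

(0.0904, 0.3777)

With x = 11 successes in n = 47, p̂ = 0.23404.
SE(p̂) = √(0.23404·0.76596/47) = 0.061759.
The 98% critical value is z* = 2.326.
Margin = 2.326·0.061759 = 0.14365.
So the interval runs from 0.0904 to 0.3777.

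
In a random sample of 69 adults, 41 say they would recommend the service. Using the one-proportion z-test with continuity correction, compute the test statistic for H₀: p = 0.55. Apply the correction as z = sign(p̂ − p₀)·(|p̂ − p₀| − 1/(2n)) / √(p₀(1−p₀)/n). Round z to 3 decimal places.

Sample proportion p̂ = 41/69 = 0.59420. p̂ − p₀ = 0.044203.
1/(2n) = 0.007246.
Corrected numerator: |0.044203| − 0.007246 = 0.036957.
SE₀ = √(0.55·0.45/69) = 0.059891.
z = (+)0.036957/0.059891 = 0.617.

z = 0.617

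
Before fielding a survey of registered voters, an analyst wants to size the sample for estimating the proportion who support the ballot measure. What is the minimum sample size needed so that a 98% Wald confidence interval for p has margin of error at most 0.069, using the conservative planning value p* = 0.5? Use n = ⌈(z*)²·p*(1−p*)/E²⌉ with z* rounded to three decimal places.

n = 285

For 98% confidence, z* = 2.326.
p*(1−p*) = 0.50·0.50 = 0.2500.
Required n before rounding: 5.410276 × 0.2500 / 0.069² = 284.093.
Rounding up, n = 285.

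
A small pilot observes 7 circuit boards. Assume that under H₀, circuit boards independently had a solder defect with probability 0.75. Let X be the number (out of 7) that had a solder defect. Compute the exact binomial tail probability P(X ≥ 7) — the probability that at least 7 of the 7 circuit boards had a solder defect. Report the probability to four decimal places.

P = 0.1335

X is binomial with n = 7 and p = 0.75.
P(X ≥ 7) = C(7,7)·0.75^7·0.25^0.
= 0.133484 = 0.1335.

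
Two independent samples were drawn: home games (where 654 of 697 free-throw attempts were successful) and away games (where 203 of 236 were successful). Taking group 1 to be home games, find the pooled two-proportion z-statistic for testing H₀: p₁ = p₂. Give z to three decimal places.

Sample proportions: p̂₁ = 654/697 = 0.93831 and p̂₂ = 203/236 = 0.86017.
Pooled p̂ = (654+203)/(697+236) = 857/933 = 0.91854.
Pooled SE = √[0.0748223·0.00567201] ≈ 0.020601.
z = (p̂₁ − p̂₂)/SE = (0.93831 − 0.86017)/0.020601 = 0.07814/0.020601 = 3.793.

z = 3.793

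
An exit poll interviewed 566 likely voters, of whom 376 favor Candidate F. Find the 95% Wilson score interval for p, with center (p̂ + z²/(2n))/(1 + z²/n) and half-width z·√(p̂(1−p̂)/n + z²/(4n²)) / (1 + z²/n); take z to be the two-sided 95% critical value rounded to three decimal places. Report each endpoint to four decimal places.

(0.6244, 0.7020)

p̂ = 376/566 = 0.66431; z = 1.960, so z² = 3.841600.
1 + z²/n = 1.006787.
Center = (0.66431 + 0.003394)/1.006787 = 0.66320.
Radicand: p̂(1−p̂)/n + z²/(4n²) = 0.000393996 + 0.000002998 = 0.000396994.
Half-width = z·√(radicand)/denom = 1.960·0.019925/1.006787 = 0.03879.
Interval: 0.66320 ± 0.03879 → (0.6244, 0.7020).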